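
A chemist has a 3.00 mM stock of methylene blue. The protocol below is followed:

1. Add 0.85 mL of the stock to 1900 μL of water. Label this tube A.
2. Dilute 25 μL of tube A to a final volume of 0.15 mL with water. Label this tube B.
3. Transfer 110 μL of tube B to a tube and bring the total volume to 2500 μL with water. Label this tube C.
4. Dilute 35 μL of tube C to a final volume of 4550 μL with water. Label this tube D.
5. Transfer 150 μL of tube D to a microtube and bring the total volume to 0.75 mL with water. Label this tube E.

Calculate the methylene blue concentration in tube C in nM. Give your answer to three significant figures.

Step 1: 0.85 mL + 1900 μL = 2.75 mL total → factor 2.75/0.85 = 3.2353
Step 2: 25 μL brought to 0.15 mL → factor 150/25 = 6
Step 3: 110 μL brought to 2500 μL → factor 2500/110 = 22.727
Dilution factor through tube C = 3.2353 × 6 × 22.727 = 441.18
[tube C] = 3.00 mM / 441.18 = 0.006800 mM = 6.80 × 10^3 nM

6.80 × 10^3 nM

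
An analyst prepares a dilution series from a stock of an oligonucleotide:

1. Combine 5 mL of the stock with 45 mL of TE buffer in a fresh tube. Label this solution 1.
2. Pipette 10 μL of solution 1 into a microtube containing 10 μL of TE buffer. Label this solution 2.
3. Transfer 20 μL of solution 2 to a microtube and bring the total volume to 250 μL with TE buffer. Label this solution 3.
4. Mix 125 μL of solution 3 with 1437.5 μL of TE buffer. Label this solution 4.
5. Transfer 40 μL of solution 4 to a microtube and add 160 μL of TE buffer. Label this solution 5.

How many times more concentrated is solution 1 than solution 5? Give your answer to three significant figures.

Step 1: 5 mL + 45 mL = 50 mL total → factor 50/5 = 10
Step 2: 10 μL + 10 μL = 20 μL total → factor 20/10 = 2
Step 3: 20 μL brought to 250 μL → factor 250/20 = 12.5
Step 4: 125 μL + 1437.5 μL = 1562.5 μL total → factor 1562.5/125 = 12.5
Step 5: 40 μL + 160 μL = 200 μL total → factor 200/40 = 5
Dilution factor to solution 1 = 10; to solution 5 = 15625
[solution 1]/[solution 5] = (factor to solution 5)/(factor to solution 1) = 15625/10 = 1.56 × 10^3

1.56 × 10^3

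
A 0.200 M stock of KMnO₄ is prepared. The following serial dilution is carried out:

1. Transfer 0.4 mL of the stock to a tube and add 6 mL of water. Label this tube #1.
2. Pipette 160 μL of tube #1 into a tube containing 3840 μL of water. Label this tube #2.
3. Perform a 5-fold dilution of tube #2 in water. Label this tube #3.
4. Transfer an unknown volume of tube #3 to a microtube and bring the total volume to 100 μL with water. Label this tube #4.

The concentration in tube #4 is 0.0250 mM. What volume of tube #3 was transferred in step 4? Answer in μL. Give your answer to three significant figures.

Step 1: 0.4 mL + 6 mL = 6.4 mL total → factor 6.4/0.4 = 16
Step 2: 160 μL + 3840 μL = 4000 μL total → factor 4000/160 = 25
Step 3: 5-fold → factor 5
Step 4: v brought to 100 μL → factor = 100 μL/v
Product of known-step factors = 2000
Overall factor = 0.200 M / (0.0250 mM) = 8000
Step-4 factor = 8000 / 2000 = 4
v = 100 μL / 4 = 25.0 μL

25.0 μL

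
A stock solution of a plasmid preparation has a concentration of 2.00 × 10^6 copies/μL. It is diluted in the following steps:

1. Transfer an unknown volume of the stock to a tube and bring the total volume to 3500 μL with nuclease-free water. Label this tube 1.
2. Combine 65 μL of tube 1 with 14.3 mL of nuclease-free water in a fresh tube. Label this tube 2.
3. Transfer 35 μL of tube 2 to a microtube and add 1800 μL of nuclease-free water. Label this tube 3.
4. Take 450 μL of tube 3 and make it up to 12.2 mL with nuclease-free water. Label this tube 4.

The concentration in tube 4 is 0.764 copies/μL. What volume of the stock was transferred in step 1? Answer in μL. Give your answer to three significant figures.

420 μL

Step 1: v brought to 3500 μL → factor = 3500 μL/v
Step 2: 65 μL + 14.3 mL = 14365 μL total → factor 14365/65 = 221
Step 3: 35 μL + 1800 μL = 1835 μL total → factor 1835/35 = 52.429
Step 4: 450 μL brought to 12.2 mL → factor 12200/450 = 27.111
Product of known-step factors = 3.1413 × 10^5
Overall factor = 2.00 × 10^6 copies/μL / (0.764 copies/μL) = 2.6178 × 10^6
Step-1 factor = 2.6178 × 10^6 / 3.1413 × 10^5 = 8.3335
v = 3500 μL / 8.3335 = 420 μL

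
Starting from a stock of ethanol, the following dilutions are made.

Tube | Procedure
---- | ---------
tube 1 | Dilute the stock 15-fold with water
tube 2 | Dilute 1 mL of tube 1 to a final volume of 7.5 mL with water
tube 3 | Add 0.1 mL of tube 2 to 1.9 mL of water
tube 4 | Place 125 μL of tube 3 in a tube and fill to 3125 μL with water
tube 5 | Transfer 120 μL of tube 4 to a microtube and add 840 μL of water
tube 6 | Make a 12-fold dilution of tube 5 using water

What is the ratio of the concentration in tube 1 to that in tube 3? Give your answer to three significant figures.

150

Step 1: 15-fold → factor 15
Step 2: 1 mL brought to 7.5 mL → factor 7.5/1 = 7.5
Step 3: 0.1 mL + 1.9 mL = 2 mL total → factor 2/0.1 = 20
Dilution factor to tube 1 = 15; to tube 3 = 2250
[tube 1]/[tube 3] = (factor to tube 3)/(factor to tube 1) = 2250/15 = 150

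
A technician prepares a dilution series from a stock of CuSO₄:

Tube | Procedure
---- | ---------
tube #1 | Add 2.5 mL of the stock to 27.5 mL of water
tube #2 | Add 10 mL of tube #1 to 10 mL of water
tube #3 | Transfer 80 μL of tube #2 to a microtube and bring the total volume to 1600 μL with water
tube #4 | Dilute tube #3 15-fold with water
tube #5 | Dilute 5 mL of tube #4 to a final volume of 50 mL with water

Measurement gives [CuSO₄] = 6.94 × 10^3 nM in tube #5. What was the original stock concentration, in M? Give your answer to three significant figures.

Step 1: 2.5 mL + 27.5 mL = 30 mL total → factor 30/2.5 = 12
Step 2: 10 mL + 10 mL = 20 mL total → factor 20/10 = 2
Step 3: 80 μL brought to 1600 μL → factor 1600/80 = 20
Step 4: 15-fold → factor 15
Step 5: 5 mL brought to 50 mL → factor 50/5 = 10
Overall dilution factor = 12 × 2 × 20 × 15 × 10 = 72000
Stock = 6.94 × 10^3 nM × 72000 = 4.997 × 10^8 nM = 0.500 M

0.500 M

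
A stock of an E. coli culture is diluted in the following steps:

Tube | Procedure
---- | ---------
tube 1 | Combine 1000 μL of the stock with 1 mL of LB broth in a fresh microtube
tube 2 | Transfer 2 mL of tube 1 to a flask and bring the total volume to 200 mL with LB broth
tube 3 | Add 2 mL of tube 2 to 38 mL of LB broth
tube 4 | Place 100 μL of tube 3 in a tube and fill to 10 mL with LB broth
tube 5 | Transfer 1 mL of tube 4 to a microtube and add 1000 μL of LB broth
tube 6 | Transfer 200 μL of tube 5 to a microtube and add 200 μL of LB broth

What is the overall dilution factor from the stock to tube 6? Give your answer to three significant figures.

Step 1: 1000 μL + 1 mL = 2000 μL total → factor 2000/1000 = 2
Step 2: 2 mL brought to 200 mL → factor 200/2 = 100
Step 3: 2 mL + 38 mL = 40 mL total → factor 40/2 = 20
Step 4: 100 μL brought to 10 mL → factor 10000/100 = 100
Step 5: 1 mL + 1000 μL = 2 mL total → factor 2/1 = 2
Step 6: 200 μL + 200 μL = 400 μL total → factor 400/200 = 2
Overall dilution factor = 2 × 100 × 20 × 100 × 2 × 2 = 1.6 × 10^6

1.60 × 10^6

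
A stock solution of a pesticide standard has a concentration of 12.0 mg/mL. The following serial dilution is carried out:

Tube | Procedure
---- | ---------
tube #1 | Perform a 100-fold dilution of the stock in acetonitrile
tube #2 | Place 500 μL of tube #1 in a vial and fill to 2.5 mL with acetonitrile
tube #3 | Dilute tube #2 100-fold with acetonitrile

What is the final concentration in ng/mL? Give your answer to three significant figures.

Step 1: 100-fold → factor 100
Step 2: 500 μL brought to 2.5 mL → factor 2500/500 = 5
Step 3: 100-fold → factor 100
Overall dilution factor = 100 × 5 × 100 = 50000
Final = 12.0 mg/mL / 50000 = 0.0002400 mg/mL = 240 ng/mL

240 ng/mL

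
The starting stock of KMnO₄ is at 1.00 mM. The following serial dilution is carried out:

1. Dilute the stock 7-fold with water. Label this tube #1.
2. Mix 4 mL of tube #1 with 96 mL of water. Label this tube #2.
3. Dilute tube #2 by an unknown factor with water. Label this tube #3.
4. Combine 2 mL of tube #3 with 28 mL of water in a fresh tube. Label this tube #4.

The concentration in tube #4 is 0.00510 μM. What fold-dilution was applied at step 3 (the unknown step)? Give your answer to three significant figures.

74.7-fold

Step 1: 7-fold → factor 7
Step 2: 4 mL + 96 mL = 100 mL total → factor 100/4 = 25
Step 3: unknown factor x
Step 4: 2 mL + 28 mL = 30 mL total → factor 30/2 = 15
Product of known-step factors = 2625
Overall factor = 1.00 mM / (0.00510 μM) = 1.9608 × 10^5
x = 1.9608 × 10^5 / 2625 = 74.7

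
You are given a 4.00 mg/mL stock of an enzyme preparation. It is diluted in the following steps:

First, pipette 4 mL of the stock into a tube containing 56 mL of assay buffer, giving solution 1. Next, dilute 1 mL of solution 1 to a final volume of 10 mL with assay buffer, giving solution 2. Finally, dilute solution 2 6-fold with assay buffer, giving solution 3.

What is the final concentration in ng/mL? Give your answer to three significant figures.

4.44 × 10^3 ng/mL

Step 1: 4 mL + 56 mL = 60 mL total → factor 60/4 = 15
Step 2: 1 mL brought to 10 mL → factor 10/1 = 10
Step 3: 6-fold → factor 6
Overall dilution factor = 15 × 10 × 6 = 900
Final = 4.00 mg/mL / 900 = 0.004444 mg/mL = 4.44 × 10^3 ng/mL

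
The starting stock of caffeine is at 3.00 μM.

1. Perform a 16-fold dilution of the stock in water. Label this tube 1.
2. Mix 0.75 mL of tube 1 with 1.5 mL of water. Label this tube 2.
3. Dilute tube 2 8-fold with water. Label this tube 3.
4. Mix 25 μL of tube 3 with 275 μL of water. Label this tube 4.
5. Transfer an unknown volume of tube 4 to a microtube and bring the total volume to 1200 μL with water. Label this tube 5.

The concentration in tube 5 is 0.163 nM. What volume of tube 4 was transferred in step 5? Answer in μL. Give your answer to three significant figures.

Step 1: 16-fold → factor 16
Step 2: 0.75 mL + 1.5 mL = 2.25 mL total → factor 2.25/0.75 = 3
Step 3: 8-fold → factor 8
Step 4: 25 μL + 275 μL = 300 μL total → factor 300/25 = 12
Step 5: v brought to 1200 μL → factor = 1200 μL/v
Product of known-step factors = 4608
Overall factor = 3.00 μM / (0.163 nM) = 18405
Step-5 factor = 18405 / 4608 = 3.9941
v = 1200 μL / 3.9941 = 300 μL

300 μL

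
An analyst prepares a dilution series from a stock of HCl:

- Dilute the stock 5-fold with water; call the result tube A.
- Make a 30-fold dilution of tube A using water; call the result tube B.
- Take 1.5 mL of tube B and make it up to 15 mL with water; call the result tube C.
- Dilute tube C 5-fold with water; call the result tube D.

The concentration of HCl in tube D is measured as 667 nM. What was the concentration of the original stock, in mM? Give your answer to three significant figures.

5.00 mM

Step 1: 5-fold → factor 5
Step 2: 30-fold → factor 30
Step 3: 1.5 mL brought to 15 mL → factor 15/1.5 = 10
Step 4: 5-fold → factor 5
Overall dilution factor = 5 × 30 × 10 × 5 = 7500
Stock = 667 nM × 7500 = 5.002 × 10^6 nM = 5.00 mM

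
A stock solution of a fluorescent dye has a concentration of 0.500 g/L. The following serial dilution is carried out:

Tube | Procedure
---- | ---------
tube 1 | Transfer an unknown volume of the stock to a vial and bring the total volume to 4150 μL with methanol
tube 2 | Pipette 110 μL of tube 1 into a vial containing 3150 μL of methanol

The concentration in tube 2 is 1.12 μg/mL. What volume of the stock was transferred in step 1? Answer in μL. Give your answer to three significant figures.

Step 1: v brought to 4150 μL → factor = 4150 μL/v
Step 2: 110 μL + 3150 μL = 3260 μL total → factor 3260/110 = 29.636
Product of known-step factors = 29.636
Overall factor = 0.500 g/L / (1.12 μg/mL) = 446.43
Step-1 factor = 446.43 / 29.636 = 15.064
v = 4150 μL / 15.064 = 275 μL

275 μL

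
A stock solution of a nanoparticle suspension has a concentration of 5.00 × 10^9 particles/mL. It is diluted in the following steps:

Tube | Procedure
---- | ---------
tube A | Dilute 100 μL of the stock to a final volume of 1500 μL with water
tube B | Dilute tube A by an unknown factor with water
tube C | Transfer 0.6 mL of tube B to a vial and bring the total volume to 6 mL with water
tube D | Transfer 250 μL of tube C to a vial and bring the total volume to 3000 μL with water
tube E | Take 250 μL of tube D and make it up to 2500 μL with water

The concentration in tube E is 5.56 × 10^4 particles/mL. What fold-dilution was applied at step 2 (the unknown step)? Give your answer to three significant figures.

5.00-fold

Step 1: 100 μL brought to 1500 μL → factor 1500/100 = 15
Step 2: unknown factor x
Step 3: 0.6 mL brought to 6 mL → factor 6/0.6 = 10
Step 4: 250 μL brought to 3000 μL → factor 3000/250 = 12
Step 5: 250 μL brought to 2500 μL → factor 2500/250 = 10
Product of known-step factors = 18000
Overall factor = 5.00 × 10^9 particles/mL / (5.56 × 10^4 particles/mL) = 89928
x = 89928 / 18000 = 5.00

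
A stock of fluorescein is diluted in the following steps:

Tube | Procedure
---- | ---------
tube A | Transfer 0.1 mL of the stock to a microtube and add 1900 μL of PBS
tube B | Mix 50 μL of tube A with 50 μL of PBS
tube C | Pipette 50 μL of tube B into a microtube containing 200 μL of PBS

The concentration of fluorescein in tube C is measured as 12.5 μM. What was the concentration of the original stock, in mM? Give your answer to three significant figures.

Step 1: 0.1 mL + 1900 μL = 2 mL total → factor 2/0.1 = 20
Step 2: 50 μL + 50 μL = 100 μL total → factor 100/50 = 2
Step 3: 50 μL + 200 μL = 250 μL total → factor 250/50 = 5
Overall dilution factor = 20 × 2 × 5 = 200
Stock = 12.5 μM × 200 = 2500 μM = 2.50 mM

2.50 mM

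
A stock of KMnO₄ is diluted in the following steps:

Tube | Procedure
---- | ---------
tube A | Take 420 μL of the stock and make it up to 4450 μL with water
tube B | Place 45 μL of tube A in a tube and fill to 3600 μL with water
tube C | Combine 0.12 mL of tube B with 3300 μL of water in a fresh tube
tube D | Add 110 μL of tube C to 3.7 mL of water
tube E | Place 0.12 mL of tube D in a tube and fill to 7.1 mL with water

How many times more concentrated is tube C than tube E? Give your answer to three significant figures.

2.05 × 10^3

Step 1: 420 μL brought to 4450 μL → factor 4450/420 = 10.595
Step 2: 45 μL brought to 3600 μL → factor 3600/45 = 80
Step 3: 0.12 mL + 3300 μL = 3.42 mL total → factor 3.42/0.12 = 28.5
Step 4: 110 μL + 3.7 mL = 3810 μL total → factor 3810/110 = 34.636
Step 5: 0.12 mL brought to 7.1 mL → factor 7.1/0.12 = 59.167
Dilution factor to tube C = 24157; to tube E = 4.9506 × 10^7
[tube C]/[tube E] = (factor to tube E)/(factor to tube C) = 4.9506 × 10^7/24157 = 2.05 × 10^3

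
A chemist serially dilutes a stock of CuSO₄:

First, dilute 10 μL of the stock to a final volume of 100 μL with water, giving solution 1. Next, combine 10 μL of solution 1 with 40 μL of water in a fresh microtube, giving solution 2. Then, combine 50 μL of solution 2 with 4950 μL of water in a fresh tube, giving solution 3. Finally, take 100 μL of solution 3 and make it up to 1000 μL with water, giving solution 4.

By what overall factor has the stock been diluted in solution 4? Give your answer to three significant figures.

5.00 × 10^4

Step 1: 10 μL brought to 100 μL → factor 100/10 = 10
Step 2: 10 μL + 40 μL = 50 μL total → factor 50/10 = 5
Step 3: 50 μL + 4950 μL = 5000 μL total → factor 5000/50 = 100
Step 4: 100 μL brought to 1000 μL → factor 1000/100 = 10
Overall dilution factor = 10 × 5 × 100 × 10 = 50000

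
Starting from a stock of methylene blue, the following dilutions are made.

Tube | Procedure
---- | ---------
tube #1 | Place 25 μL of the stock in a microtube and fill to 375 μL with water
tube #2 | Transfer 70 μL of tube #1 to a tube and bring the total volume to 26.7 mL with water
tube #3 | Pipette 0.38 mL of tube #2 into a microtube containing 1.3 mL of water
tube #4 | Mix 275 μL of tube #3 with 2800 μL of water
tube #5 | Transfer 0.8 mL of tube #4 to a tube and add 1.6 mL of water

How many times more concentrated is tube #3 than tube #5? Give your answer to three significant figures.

33.5

Step 1: 25 μL brought to 375 μL → factor 375/25 = 15
Step 2: 70 μL brought to 26.7 mL → factor 26700/70 = 381.43
Step 3: 0.38 mL + 1.3 mL = 1.68 mL total → factor 1.68/0.38 = 4.4211
Step 4: 275 μL + 2800 μL = 3075 μL total → factor 3075/275 = 11.182
Step 5: 0.8 mL + 1.6 mL = 2.4 mL total → factor 2.4/0.8 = 3
Dilution factor to tube #3 = 25295; to tube #5 = 8.4852 × 10^5
[tube #3]/[tube #5] = (factor to tube #5)/(factor to tube #3) = 8.4852 × 10^5/25295 = 33.5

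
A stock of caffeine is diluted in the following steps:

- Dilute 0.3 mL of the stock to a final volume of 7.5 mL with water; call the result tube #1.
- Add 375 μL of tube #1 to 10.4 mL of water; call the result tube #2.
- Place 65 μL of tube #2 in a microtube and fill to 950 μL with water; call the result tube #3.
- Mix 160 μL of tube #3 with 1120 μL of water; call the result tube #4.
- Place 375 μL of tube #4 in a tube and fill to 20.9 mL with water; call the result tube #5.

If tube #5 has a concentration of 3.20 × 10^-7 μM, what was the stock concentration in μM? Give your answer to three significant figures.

Step 1: 0.3 mL brought to 7.5 mL → factor 7.5/0.3 = 25
Step 2: 375 μL + 10.4 mL = 10775 μL total → factor 10775/375 = 28.733
Step 3: 65 μL brought to 950 μL → factor 950/65 = 14.615
Step 4: 160 μL + 1120 μL = 1280 μL total → factor 1280/160 = 8
Step 5: 375 μL brought to 20.9 mL → factor 20900/375 = 55.733
Overall dilution factor = 25 × 28.733 × 14.615 × 8 × 55.733 = 4.681 × 10^6
Stock = 3.20 × 10^-7 μM × 4.681 × 10^6 = 1.50 μM

1.50 μM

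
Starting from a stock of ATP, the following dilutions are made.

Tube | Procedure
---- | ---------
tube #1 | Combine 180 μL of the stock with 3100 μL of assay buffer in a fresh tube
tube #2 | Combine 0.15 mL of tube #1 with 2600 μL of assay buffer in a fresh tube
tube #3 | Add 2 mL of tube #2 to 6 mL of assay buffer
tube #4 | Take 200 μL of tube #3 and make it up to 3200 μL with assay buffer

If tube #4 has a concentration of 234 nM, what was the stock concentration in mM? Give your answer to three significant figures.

Step 1: 180 μL + 3100 μL = 3280 μL total → factor 3280/180 = 18.222
Step 2: 0.15 mL + 2600 μL = 2.75 mL total → factor 2.75/0.15 = 18.333
Step 3: 2 mL + 6 mL = 8 mL total → factor 8/2 = 4
Step 4: 200 μL brought to 3200 μL → factor 3200/200 = 16
Overall dilution factor = 18.222 × 18.333 × 4 × 16 = 21381
Stock = 234 nM × 21381 = 5.003 × 10^6 nM = 5.00 mM

5.00 mM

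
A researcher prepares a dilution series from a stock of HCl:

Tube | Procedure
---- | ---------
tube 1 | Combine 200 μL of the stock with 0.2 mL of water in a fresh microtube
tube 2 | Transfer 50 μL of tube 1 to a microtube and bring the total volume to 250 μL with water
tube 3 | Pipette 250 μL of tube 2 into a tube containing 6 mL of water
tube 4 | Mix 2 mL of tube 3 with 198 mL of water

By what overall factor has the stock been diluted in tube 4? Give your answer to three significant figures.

2.50 × 10^4

Step 1: 200 μL + 0.2 mL = 400 μL total → factor 400/200 = 2
Step 2: 50 μL brought to 250 μL → factor 250/50 = 5
Step 3: 250 μL + 6 mL = 6250 μL total → factor 6250/250 = 25
Step 4: 2 mL + 198 mL = 200 mL total → factor 200/2 = 100
Overall dilution factor = 2 × 5 × 25 × 100 = 25000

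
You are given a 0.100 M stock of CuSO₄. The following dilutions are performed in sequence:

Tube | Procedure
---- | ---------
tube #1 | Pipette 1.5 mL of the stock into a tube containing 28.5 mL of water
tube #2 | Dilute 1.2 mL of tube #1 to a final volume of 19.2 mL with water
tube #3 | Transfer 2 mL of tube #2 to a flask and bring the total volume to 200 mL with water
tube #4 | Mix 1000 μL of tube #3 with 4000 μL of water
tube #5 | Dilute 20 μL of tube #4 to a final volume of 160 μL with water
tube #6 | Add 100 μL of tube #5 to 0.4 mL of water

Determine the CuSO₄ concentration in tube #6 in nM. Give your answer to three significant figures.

Step 1: 1.5 mL + 28.5 mL = 30 mL total → factor 30/1.5 = 20
Step 2: 1.2 mL brought to 19.2 mL → factor 19.2/1.2 = 16
Step 3: 2 mL brought to 200 mL → factor 200/2 = 100
Step 4: 1000 μL + 4000 μL = 5000 μL total → factor 5000/1000 = 5
Step 5: 20 μL brought to 160 μL → factor 160/20 = 8
Step 6: 100 μL + 0.4 mL = 500 μL total → factor 500/100 = 5
Overall dilution factor = 20 × 16 × 100 × 5 × 8 × 5 = 6.4 × 10^6
Final = 0.100 M / 6.4 × 10^6 = 1.562 × 10^-8 M = 15.6 nM

15.6 nM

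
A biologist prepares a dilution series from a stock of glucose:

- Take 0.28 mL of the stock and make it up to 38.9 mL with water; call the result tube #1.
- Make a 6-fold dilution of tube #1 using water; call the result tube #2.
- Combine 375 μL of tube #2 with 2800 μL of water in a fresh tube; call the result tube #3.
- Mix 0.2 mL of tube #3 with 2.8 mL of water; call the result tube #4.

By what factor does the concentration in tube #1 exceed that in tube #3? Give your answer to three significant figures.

Step 1: 0.28 mL brought to 38.9 mL → factor 38.9/0.28 = 138.93
Step 2: 6-fold → factor 6
Step 3: 375 μL + 2800 μL = 3175 μL total → factor 3175/375 = 8.4667
Dilution factor to tube #1 = 138.93; to tube #3 = 7057.6
[tube #1]/[tube #3] = (factor to tube #3)/(factor to tube #1) = 7057.6/138.93 = 50.8

50.8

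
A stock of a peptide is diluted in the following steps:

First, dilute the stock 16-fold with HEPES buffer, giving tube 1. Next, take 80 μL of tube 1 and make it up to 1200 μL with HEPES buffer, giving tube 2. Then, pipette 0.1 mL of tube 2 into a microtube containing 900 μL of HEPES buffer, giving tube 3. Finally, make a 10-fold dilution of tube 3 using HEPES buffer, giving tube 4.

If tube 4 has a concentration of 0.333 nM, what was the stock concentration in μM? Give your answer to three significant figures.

Step 1: 16-fold → factor 16
Step 2: 80 μL brought to 1200 μL → factor 1200/80 = 15
Step 3: 0.1 mL + 900 μL = 1 mL total → factor 1/0.1 = 10
Step 4: 10-fold → factor 10
Overall dilution factor = 16 × 15 × 10 × 10 = 24000
Stock = 0.333 nM × 24000 = 7992 nM = 7.99 μM

7.99 μM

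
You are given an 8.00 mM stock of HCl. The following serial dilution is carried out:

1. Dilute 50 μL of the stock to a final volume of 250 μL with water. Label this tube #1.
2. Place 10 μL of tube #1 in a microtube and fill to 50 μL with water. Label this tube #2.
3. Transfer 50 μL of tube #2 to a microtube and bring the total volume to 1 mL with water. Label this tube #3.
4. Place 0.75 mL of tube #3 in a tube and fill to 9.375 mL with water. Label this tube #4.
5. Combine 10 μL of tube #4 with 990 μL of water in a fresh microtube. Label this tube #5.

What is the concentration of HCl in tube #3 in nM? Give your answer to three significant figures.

Step 1: 50 μL brought to 250 μL → factor 250/50 = 5
Step 2: 10 μL brought to 50 μL → factor 50/10 = 5
Step 3: 50 μL brought to 1 mL → factor 1000/50 = 20
Dilution factor through tube #3 = 5 × 5 × 20 = 500
[tube #3] = 8.00 mM / 500 = 0.01600 mM = 1.60 × 10^4 nM

1.60 × 10^4 nM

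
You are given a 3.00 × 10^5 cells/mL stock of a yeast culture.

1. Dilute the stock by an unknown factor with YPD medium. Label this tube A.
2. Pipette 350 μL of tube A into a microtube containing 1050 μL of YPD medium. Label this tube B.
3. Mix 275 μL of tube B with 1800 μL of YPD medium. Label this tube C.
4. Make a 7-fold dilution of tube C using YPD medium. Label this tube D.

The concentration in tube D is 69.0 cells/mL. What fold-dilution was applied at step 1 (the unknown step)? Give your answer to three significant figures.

Step 1: unknown factor x
Step 2: 350 μL + 1050 μL = 1400 μL total → factor 1400/350 = 4
Step 3: 275 μL + 1800 μL = 2075 μL total → factor 2075/275 = 7.5455
Step 4: 7-fold → factor 7
Product of known-step factors = 211.27
Overall factor = 3.00 × 10^5 cells/mL / (69.0 cells/mL) = 4347.8
x = 4347.8 / 211.27 = 20.6

20.6-fold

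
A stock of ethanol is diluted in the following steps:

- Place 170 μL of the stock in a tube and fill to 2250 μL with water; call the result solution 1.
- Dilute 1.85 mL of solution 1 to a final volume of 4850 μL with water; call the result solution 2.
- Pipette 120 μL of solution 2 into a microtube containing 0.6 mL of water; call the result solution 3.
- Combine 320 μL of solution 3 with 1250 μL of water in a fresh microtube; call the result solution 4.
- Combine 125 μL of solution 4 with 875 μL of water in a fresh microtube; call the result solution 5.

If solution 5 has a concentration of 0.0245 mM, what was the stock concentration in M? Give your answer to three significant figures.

0.200 M

Step 1: 170 μL brought to 2250 μL → factor 2250/170 = 13.235
Step 2: 1.85 mL brought to 4850 μL → factor 4.85/1.85 = 2.6216
Step 3: 120 μL + 0.6 mL = 720 μL total → factor 720/120 = 6
Step 4: 320 μL + 1250 μL = 1570 μL total → factor 1570/320 = 4.9062
Step 5: 125 μL + 875 μL = 1000 μL total → factor 1000/125 = 8
Overall dilution factor = 13.235 × 2.6216 × 6 × 4.9062 × 8 = 8171.4
Stock = 0.0245 mM × 8171.4 = 200.2 mM = 0.200 M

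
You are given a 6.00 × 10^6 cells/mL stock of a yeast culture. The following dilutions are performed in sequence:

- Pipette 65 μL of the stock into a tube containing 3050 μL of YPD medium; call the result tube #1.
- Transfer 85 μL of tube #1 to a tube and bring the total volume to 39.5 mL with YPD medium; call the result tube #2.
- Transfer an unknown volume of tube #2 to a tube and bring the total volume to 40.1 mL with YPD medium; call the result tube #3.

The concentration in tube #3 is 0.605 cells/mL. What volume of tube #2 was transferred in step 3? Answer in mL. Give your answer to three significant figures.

Step 1: 65 μL + 3050 μL = 3115 μL total → factor 3115/65 = 47.923
Step 2: 85 μL brought to 39.5 mL → factor 39500/85 = 464.71
Step 3: v brought to 40.1 mL → factor = 40.1 mL/v
Product of known-step factors = 22270
Overall factor = 6.00 × 10^6 cells/mL / (0.605 cells/mL) = 9.9174 × 10^6
Step-3 factor = 9.9174 × 10^6 / 22270 = 445.32
v = 40.1 mL / 445.32 = 0.0900 mL

0.0900 mL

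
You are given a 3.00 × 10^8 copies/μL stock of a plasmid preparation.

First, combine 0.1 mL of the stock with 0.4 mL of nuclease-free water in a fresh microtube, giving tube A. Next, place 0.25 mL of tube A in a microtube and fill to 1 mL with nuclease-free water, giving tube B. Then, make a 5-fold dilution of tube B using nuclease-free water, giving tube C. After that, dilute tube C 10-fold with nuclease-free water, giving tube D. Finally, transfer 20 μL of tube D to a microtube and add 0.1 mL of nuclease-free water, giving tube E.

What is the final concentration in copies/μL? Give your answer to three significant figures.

Step 1: 0.1 mL + 0.4 mL = 0.5 mL total → factor 0.5/0.1 = 5
Step 2: 0.25 mL brought to 1 mL → factor 1/0.25 = 4
Step 3: 5-fold → factor 5
Step 4: 10-fold → factor 10
Step 5: 20 μL + 0.1 mL = 120 μL total → factor 120/20 = 6
Overall dilution factor = 5 × 4 × 5 × 10 × 6 = 6000
Final = 3.00 × 10^8 copies/μL / 6000 = 5.00 × 10^4 copies/μL

5.00 × 10^4 copies/μL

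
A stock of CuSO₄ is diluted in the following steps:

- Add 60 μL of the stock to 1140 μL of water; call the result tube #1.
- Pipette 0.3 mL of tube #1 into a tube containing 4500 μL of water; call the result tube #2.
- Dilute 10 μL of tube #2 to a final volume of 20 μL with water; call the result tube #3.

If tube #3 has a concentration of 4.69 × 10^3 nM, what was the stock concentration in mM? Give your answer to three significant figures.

3.00 mM

Step 1: 60 μL + 1140 μL = 1200 μL total → factor 1200/60 = 20
Step 2: 0.3 mL + 4500 μL = 4.8 mL total → factor 4.8/0.3 = 16
Step 3: 10 μL brought to 20 μL → factor 20/10 = 2
Overall dilution factor = 20 × 16 × 2 = 640
Stock = 4.69 × 10^3 nM × 640 = 3.002 × 10^6 nM = 3.00 mM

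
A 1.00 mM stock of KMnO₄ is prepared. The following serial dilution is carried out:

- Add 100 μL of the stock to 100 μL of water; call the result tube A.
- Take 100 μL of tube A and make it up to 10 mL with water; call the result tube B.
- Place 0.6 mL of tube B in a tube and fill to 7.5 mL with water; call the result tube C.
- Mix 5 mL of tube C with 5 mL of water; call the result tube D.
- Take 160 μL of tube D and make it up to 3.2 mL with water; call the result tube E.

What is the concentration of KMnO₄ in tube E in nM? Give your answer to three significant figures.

Step 1: 100 μL + 100 μL = 200 μL total → factor 200/100 = 2
Step 2: 100 μL brought to 10 mL → factor 10000/100 = 100
Step 3: 0.6 mL brought to 7.5 mL → factor 7.5/0.6 = 12.5
Step 4: 5 mL + 5 mL = 10 mL total → factor 10/5 = 2
Step 5: 160 μL brought to 3.2 mL → factor 3200/160 = 20
Overall dilution factor = 2 × 100 × 12.5 × 2 × 20 = 1 × 10^5
Final = 1.00 mM / 1 × 10^5 = 1.000 × 10^-5 mM = 10.0 nM

10.0 nM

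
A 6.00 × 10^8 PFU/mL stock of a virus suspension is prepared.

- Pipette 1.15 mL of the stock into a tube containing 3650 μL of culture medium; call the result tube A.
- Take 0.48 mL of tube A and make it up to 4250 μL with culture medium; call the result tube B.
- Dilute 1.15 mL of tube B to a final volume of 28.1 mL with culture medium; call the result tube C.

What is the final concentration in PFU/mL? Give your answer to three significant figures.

Step 1: 1.15 mL + 3650 μL = 4.8 mL total → factor 4.8/1.15 = 4.1739
Step 2: 0.48 mL brought to 4250 μL → factor 4.25/0.48 = 8.8542
Step 3: 1.15 mL brought to 28.1 mL → factor 28.1/1.15 = 24.435
Overall dilution factor = 4.1739 × 8.8542 × 24.435 = 903.02
Final = 6.00 × 10^8 PFU/mL / 903.02 = 6.64 × 10^5 PFU/mL

6.64 × 10^5 PFU/mL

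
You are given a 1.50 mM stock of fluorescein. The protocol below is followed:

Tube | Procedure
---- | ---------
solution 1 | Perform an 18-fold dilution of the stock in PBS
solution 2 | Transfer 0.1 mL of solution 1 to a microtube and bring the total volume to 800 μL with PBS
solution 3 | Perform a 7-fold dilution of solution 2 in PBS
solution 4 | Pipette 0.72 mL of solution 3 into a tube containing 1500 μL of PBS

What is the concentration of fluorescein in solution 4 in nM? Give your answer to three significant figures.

Step 1: 18-fold → factor 18
Step 2: 0.1 mL brought to 800 μL → factor 0.8/0.1 = 8
Step 3: 7-fold → factor 7
Step 4: 0.72 mL + 1500 μL = 2.22 mL total → factor 2.22/0.72 = 3.0833
Overall dilution factor = 18 × 8 × 7 × 3.0833 = 3108
Final = 1.50 mM / 3108 = 0.0004826 mM = 483 nM

483 nM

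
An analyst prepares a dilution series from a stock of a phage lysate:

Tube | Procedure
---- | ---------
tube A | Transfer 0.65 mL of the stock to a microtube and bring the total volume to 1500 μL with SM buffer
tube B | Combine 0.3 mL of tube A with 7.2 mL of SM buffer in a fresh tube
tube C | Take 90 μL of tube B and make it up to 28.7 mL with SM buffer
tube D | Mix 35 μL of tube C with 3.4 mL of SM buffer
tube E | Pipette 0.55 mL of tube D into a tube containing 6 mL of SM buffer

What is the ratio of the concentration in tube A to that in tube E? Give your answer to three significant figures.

9.32 × 10^6

Step 1: 0.65 mL brought to 1500 μL → factor 1.5/0.65 = 2.3077
Step 2: 0.3 mL + 7.2 mL = 7.5 mL total → factor 7.5/0.3 = 25
Step 3: 90 μL brought to 28.7 mL → factor 28700/90 = 318.89
Step 4: 35 μL + 3.4 mL = 3435 μL total → factor 3435/35 = 98.143
Step 5: 0.55 mL + 6 mL = 6.55 mL total → factor 6.55/0.55 = 11.909
Dilution factor to tube A = 2.3077; to tube E = 2.1503 × 10^7
[tube A]/[tube E] = (factor to tube E)/(factor to tube A) = 2.1503 × 10^7/2.3077 = 9.32 × 10^6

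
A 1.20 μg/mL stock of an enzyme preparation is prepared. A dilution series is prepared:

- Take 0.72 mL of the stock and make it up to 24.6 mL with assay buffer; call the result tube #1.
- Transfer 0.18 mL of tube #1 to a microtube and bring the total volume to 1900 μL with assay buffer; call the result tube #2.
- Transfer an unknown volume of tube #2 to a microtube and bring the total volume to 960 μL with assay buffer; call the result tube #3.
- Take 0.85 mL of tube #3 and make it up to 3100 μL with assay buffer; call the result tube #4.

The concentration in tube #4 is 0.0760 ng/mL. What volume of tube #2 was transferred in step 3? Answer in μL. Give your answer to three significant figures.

80.0 μL

Step 1: 0.72 mL brought to 24.6 mL → factor 24.6/0.72 = 34.167
Step 2: 0.18 mL brought to 1900 μL → factor 1.9/0.18 = 10.556
Step 3: v brought to 960 μL → factor = 960 μL/v
Step 4: 0.85 mL brought to 3100 μL → factor 3.1/0.85 = 3.6471
Product of known-step factors = 1315.3
Overall factor = 1.20 μg/mL / (0.0760 ng/mL) = 15789
Step-3 factor = 15789 / 1315.3 = 12.004
v = 960 μL / 12.004 = 80.0 μL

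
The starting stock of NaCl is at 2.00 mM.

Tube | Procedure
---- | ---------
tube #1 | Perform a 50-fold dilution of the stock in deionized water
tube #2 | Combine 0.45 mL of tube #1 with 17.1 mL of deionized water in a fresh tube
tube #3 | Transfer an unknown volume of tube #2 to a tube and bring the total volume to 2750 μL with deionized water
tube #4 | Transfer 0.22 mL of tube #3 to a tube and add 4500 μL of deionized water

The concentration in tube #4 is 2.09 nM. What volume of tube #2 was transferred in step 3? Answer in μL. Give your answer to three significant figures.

Step 1: 50-fold → factor 50
Step 2: 0.45 mL + 17.1 mL = 17.55 mL total → factor 17.55/0.45 = 39
Step 3: v brought to 2750 μL → factor = 2750 μL/v
Step 4: 0.22 mL + 4500 μL = 4.72 mL total → factor 4.72/0.22 = 21.455
Product of known-step factors = 41836
Overall factor = 2.00 mM / (2.09 nM) = 9.5694 × 10^5
Step-3 factor = 9.5694 × 10^5 / 41836 = 22.873
v = 2750 μL / 22.873 = 120 μL

120 μL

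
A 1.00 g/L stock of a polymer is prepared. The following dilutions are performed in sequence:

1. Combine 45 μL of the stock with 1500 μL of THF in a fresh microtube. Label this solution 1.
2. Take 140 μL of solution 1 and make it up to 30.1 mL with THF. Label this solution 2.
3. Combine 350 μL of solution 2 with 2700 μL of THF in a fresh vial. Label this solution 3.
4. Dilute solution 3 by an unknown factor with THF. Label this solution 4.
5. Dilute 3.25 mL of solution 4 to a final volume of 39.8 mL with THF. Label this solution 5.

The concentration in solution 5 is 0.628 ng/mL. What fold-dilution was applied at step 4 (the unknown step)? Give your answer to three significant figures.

Step 1: 45 μL + 1500 μL = 1545 μL total → factor 1545/45 = 34.333
Step 2: 140 μL brought to 30.1 mL → factor 30100/140 = 215
Step 3: 350 μL + 2700 μL = 3050 μL total → factor 3050/350 = 8.7143
Step 4: unknown factor x
Step 5: 3.25 mL brought to 39.8 mL → factor 39.8/3.25 = 12.246
Product of known-step factors = 7.8775 × 10^5
Overall factor = 1.00 g/L / (0.628 ng/mL) = 1.5924 × 10^6
x = 1.5924 × 10^6 / 7.8775 × 10^5 = 2.02

2.02-fold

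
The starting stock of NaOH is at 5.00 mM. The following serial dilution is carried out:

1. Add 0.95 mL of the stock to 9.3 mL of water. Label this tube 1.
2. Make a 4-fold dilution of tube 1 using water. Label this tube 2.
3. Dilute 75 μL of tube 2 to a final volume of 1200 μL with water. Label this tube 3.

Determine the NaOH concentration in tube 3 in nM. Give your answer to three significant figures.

Step 1: 0.95 mL + 9.3 mL = 10.25 mL total → factor 10.25/0.95 = 10.789
Step 2: 4-fold → factor 4
Step 3: 75 μL brought to 1200 μL → factor 1200/75 = 16
Overall dilution factor = 10.789 × 4 × 16 = 690.53
Final = 5.00 mM / 690.53 = 0.007241 mM = 7.24 × 10^3 nM

7.24 × 10^3 nM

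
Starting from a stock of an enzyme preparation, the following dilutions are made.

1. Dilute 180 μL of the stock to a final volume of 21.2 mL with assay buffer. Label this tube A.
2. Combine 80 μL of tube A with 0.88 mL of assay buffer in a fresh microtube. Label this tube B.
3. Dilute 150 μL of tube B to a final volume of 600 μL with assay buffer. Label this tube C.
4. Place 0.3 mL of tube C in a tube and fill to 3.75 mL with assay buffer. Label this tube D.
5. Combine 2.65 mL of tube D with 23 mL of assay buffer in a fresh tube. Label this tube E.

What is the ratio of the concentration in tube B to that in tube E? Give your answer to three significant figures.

484

Step 1: 180 μL brought to 21.2 mL → factor 21200/180 = 117.78
Step 2: 80 μL + 0.88 mL = 960 μL total → factor 960/80 = 12
Step 3: 150 μL brought to 600 μL → factor 600/150 = 4
Step 4: 0.3 mL brought to 3.75 mL → factor 3.75/0.3 = 12.5
Step 5: 2.65 mL + 23 mL = 25.65 mL total → factor 25.65/2.65 = 9.6792
Dilution factor to tube B = 1413.3; to tube E = 6.84 × 10^5
[tube B]/[tube E] = (factor to tube E)/(factor to tube B) = 6.84 × 10^5/1413.3 = 484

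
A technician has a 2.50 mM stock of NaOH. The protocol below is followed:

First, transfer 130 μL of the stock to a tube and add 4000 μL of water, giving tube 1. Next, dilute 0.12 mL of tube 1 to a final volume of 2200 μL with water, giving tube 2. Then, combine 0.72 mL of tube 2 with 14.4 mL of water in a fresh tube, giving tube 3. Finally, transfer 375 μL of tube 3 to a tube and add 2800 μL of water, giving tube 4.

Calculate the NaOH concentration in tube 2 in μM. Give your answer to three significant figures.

Step 1: 130 μL + 4000 μL = 4130 μL total → factor 4130/130 = 31.769
Step 2: 0.12 mL brought to 2200 μL → factor 2.2/0.12 = 18.333
Dilution factor through tube 2 = 31.769 × 18.333 = 582.44
[tube 2] = 2.50 mM / 582.44 = 0.004292 mM = 4.29 μM

4.29 μM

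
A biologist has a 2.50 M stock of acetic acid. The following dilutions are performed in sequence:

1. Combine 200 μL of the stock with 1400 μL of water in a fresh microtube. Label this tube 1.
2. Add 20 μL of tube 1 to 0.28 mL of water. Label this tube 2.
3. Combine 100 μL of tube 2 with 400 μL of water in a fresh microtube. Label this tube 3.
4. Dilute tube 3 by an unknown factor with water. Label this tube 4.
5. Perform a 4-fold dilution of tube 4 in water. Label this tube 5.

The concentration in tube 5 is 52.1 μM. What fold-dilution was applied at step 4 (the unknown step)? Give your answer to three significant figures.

Step 1: 200 μL + 1400 μL = 1600 μL total → factor 1600/200 = 8
Step 2: 20 μL + 0.28 mL = 300 μL total → factor 300/20 = 15
Step 3: 100 μL + 400 μL = 500 μL total → factor 500/100 = 5
Step 4: unknown factor x
Step 5: 4-fold → factor 4
Product of known-step factors = 2400
Overall factor = 2.50 M / (52.1 μM) = 47985
x = 47985 / 2400 = 20.0

20.0-fold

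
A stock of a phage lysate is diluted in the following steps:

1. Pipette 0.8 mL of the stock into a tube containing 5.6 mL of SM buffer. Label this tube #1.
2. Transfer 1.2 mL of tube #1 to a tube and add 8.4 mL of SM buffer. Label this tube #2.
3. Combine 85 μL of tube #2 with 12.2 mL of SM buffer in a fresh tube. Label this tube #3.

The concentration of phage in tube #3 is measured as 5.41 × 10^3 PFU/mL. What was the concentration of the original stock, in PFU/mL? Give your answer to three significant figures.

5.00 × 10^7 PFU/mL

Step 1: 0.8 mL + 5.6 mL = 6.4 mL total → factor 6.4/0.8 = 8
Step 2: 1.2 mL + 8.4 mL = 9.6 mL total → factor 9.6/1.2 = 8
Step 3: 85 μL + 12.2 mL = 12285 μL total → factor 12285/85 = 144.53
Overall dilution factor = 8 × 8 × 144.53 = 9249.9
Stock = 5.41 × 10^3 PFU/mL × 9249.9 = 5.00 × 10^7 PFU/mL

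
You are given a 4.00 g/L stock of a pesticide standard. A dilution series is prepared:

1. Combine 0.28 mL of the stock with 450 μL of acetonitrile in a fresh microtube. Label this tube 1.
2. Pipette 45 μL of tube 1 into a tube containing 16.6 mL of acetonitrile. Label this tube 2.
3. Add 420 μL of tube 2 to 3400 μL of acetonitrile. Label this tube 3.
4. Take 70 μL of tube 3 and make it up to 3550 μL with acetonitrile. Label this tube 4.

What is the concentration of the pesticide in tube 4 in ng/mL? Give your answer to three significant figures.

Step 1: 0.28 mL + 450 μL = 0.73 mL total → factor 0.73/0.28 = 2.6071
Step 2: 45 μL + 16.6 mL = 16645 μL total → factor 16645/45 = 369.89
Step 3: 420 μL + 3400 μL = 3820 μL total → factor 3820/420 = 9.0952
Step 4: 70 μL brought to 3550 μL → factor 3550/70 = 50.714
Overall dilution factor = 2.6071 × 369.89 × 9.0952 × 50.714 = 4.4482 × 10^5
Final = 4.00 g/L / 4.4482 × 10^5 = 8.992 × 10^-6 g/L = 8.99 ng/mL

8.99 ng/mL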